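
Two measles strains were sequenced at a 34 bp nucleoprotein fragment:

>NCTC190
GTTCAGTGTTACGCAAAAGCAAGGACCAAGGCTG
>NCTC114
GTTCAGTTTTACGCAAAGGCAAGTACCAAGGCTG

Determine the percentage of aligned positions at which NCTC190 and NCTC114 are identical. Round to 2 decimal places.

Differing sites — 8:G/T; 18:A/G; 24:G/T.
31 of the 34 sites match, so the percent identity is 31/34 × 100 = 91.18%.

91.18%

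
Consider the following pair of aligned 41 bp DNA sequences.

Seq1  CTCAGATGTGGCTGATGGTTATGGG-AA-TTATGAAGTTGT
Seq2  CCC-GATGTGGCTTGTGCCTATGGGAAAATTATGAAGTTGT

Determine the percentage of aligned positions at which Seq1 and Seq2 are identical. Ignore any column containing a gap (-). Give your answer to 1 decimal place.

Excluding the 3 gap columns leaves 38 comparable sites.
Mismatches occur at site 2 (T↔C), site 14 (G↔T), site 15 (A↔G), site 18 (G↔C), site 19 (T↔C).
33 of the 38 comparable sites match, so the percent identity is 33/38 × 100 = 86.8%.

86.8%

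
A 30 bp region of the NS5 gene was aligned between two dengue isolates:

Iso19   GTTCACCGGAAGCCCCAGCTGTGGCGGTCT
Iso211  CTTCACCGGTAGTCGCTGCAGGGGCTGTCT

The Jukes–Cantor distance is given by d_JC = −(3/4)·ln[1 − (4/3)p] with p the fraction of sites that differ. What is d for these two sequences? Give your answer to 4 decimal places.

The sequences differ at positions 1 (G/C), 10 (A/T), 13 (C/T), 15 (C/G), 17 (A/T), 20 (T/A), 22 (T/G), 26 (G/T).
p = 8/30 = 0.266667.
d = −0.75 · ln(1 − (4/3)·0.266667) = −0.75 · ln(0.644444) = −0.75 · (-0.439367) = 0.3295.

0.3295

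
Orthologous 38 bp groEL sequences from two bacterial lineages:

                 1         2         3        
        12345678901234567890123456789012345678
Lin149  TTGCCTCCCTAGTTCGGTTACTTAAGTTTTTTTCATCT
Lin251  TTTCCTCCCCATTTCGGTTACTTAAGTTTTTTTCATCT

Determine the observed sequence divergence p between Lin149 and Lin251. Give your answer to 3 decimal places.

Mismatches occur at site 3 (G↔T), site 10 (T↔C), site 12 (G↔T).
There are 3 differences over 38 sites, so p = 3/38 = 0.079.

0.079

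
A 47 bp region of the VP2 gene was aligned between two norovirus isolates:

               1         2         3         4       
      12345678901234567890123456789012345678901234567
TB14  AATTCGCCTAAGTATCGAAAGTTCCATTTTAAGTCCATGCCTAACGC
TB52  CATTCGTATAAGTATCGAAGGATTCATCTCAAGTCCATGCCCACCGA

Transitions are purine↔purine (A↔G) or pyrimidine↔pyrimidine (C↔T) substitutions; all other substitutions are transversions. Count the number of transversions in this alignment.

Mismatches occur at site 1 (A/C, transversion), site 7 (C/T, transition), site 8 (C/A, transversion), site 20 (A/G, transition), site 22 (T/A, transversion), site 24 (C/T, transition), site 28 (T/C, transition), site 30 (T/C, transition), site 42 (T/C, transition), site 44 (A/C, transversion), site 47 (C/A, transversion).
Of the 11 differences, 6 transitions and 5 transversions, so the answer is 5.

5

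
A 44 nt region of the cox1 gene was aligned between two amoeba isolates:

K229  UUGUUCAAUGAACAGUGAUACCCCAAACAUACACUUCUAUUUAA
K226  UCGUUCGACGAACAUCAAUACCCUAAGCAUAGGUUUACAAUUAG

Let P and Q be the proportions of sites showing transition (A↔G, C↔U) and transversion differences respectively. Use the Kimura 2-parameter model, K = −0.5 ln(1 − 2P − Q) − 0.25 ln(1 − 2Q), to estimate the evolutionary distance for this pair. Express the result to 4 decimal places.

0.4971

Mismatches occur at site 2 (U→C, transition), site 7 (A→G, transition), site 9 (U→C, transition), site 15 (G→U, transversion), site 16 (U→C, transition), site 17 (G→A, transition), site 24 (C→U, transition), site 27 (A→G, transition), site 32 (C→G, transversion), site 33 (A→G, transition), site 34 (C→U, transition), site 37 (C→A, transversion), site 38 (U→C, transition), site 40 (U→A, transversion), site 44 (A→G, transition).
Of the 15 differences, 11 transitions and 4 transversions over 44 sites: P = 11/44 = 0.250000, Q = 4/44 = 0.090909.
d = −0.5·ln(0.409091) − 0.25·ln(0.818182) = −0.5·(-0.893818) − 0.25·(-0.200670) = 0.4971.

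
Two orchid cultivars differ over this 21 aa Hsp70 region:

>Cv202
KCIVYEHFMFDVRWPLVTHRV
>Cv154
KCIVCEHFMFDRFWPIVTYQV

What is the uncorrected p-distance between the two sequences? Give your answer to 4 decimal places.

The sequences differ at positions 5 (Y/C), 12 (V/R), 13 (R/F), 16 (L/I), 19 (H/Y), 20 (R/Q).
There are 6 differences over 21 sites, so p = 6/21 = 0.2857.

0.2857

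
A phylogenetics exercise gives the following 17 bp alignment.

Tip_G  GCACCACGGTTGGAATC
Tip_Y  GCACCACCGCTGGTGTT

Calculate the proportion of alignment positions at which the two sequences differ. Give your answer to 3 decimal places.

0.294

The sequences differ at positions 8 (G/C), 10 (T/C), 14 (A/T), 15 (A/G), 17 (C/T).
There are 5 differences over 17 sites, so p = 5/17 = 0.294.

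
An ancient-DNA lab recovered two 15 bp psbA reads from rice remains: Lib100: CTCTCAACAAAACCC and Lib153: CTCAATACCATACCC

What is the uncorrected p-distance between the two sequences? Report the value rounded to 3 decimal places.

0.333

The sequences differ at positions 4 (T/A), 5 (C/A), 6 (A/T), 9 (A/C), 11 (A/T).
There are 5 differences over 15 sites, so p = 5/15 = 0.333.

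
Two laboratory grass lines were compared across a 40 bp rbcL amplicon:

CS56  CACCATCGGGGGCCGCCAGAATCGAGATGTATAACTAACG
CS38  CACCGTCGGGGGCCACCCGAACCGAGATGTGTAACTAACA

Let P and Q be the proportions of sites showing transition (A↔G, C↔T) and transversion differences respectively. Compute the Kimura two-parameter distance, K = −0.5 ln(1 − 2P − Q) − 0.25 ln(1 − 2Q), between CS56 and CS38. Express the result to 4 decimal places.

The sequences differ at positions 5 (A/G, transition), 15 (G/A, transition), 18 (A/C, transversion), 22 (T/C, transition), 31 (A/G, transition), 40 (G/A, transition).
Of the 6 differences, 5 transitions and 1 transversion over 40 sites: P = 5/40 = 0.125000, Q = 1/40 = 0.025000.
d = −0.5·ln(0.725000) − 0.25·ln(0.950000) = −0.5·(-0.321584) − 0.25·(-0.051293) = 0.1736.

0.1736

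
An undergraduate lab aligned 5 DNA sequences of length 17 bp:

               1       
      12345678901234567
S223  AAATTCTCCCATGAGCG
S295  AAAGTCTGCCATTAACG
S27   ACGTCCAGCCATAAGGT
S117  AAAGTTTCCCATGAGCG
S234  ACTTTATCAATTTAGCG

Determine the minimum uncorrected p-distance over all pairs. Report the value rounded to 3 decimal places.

Pairwise Hamming distances:
  S223 vs S295: 4
  S223 vs S27: 8
  S223 vs S117: 2
  S223 vs S234: 7
  S295 vs S27: 9
  S295 vs S117: 4
  S295 vs S234: 9
  S27 vs S117: 10
  S27 vs S234: 11
  S117 vs S234: 8
The smallest is 2 mismatches, between S223 and S117; p = 2/17 = 0.118.

0.118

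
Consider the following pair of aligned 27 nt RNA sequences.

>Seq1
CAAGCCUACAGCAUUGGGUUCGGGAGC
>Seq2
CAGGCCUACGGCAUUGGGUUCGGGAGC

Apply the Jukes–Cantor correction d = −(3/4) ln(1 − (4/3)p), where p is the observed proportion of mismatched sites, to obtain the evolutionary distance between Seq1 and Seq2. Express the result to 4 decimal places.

The sequences differ at positions 3 (A/G), 10 (A/G).
p = 2/27 = 0.074074.
d = −0.75 · ln(1 − (4/3)·0.074074) = −0.75 · ln(0.901235) = −0.75 · (-0.103989) = 0.0780.

0.0780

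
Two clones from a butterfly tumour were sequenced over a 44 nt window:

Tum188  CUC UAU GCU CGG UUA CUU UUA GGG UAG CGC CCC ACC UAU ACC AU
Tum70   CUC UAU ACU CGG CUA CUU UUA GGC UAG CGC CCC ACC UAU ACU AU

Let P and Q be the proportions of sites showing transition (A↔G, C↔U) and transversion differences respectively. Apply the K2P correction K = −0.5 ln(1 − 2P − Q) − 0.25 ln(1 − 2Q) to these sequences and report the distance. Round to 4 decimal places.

Mismatches occur at site 7 (G/A, transition), site 13 (U/C, transition), site 24 (G/C, transversion), site 42 (C/U, transition).
Of the 4 differences, 3 transitions and 1 transversion over 44 sites: P = 3/44 = 0.068182, Q = 1/44 = 0.022727.
d = −0.5·ln(0.840909) − 0.25·ln(0.954546) = −0.5·(-0.173272) − 0.25·(-0.046519) = 0.0983.

0.0983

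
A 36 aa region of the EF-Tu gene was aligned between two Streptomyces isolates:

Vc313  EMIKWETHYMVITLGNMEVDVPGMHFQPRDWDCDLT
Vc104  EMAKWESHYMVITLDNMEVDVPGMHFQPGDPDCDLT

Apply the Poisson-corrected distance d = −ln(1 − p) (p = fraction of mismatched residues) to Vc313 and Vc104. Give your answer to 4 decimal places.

Mismatches occur at site 3 (I↔A), site 7 (T↔S), site 15 (G↔D), site 29 (R↔G), site 31 (W↔P).
p = 5/36 = 0.138889.
d = −ln(1 − 0.138889) = −ln(0.861111) = 0.1495.

0.1495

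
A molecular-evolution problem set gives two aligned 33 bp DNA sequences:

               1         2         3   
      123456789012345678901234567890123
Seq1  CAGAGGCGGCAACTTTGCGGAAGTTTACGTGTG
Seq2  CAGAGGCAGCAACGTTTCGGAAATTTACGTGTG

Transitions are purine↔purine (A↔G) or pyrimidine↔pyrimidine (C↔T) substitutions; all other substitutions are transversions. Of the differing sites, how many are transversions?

2

Differing sites — 8:G/A (Ti); 14:T/G (Tv); 17:G/T (Tv); 23:G/A (Ti).
Of the 4 differences, 2 transitions and 2 transversions, so the answer is 2.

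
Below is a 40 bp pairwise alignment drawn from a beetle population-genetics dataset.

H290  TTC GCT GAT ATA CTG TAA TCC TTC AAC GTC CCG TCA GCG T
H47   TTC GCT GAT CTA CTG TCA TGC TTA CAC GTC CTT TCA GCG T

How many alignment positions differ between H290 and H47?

Differing sites — 10:A/C; 17:A/C; 20:C/G; 24:C/A; 25:A/C; 32:C/T; 33:G/T.
That gives 7 mismatches out of 40 aligned sites, so the Hamming distance is 7.

7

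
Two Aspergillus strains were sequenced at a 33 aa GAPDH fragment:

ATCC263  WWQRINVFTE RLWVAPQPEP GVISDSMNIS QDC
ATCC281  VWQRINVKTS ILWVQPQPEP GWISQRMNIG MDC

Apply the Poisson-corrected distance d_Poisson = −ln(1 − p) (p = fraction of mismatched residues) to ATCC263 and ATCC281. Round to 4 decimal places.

Mismatches occur at site 1 (W/V), site 8 (F/K), site 10 (E/S), site 11 (R/I), site 15 (A/Q), site 22 (V/W), site 25 (D/Q), site 26 (S/R), site 30 (S/G), site 31 (Q/M).
p = 10/33 = 0.303030.
d = −ln(1 − 0.303030) = −ln(0.696970) = 0.3610.

0.3610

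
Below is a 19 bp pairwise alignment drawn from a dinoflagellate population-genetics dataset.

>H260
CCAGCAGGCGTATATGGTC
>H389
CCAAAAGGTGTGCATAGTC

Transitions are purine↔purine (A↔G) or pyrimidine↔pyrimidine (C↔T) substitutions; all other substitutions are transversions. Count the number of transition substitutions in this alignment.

5

The sequences differ at positions 4 (G/A, transition), 5 (C/A, transversion), 9 (C/T, transition), 12 (A/G, transition), 13 (T/C, transition), 16 (G/A, transition).
Of the 6 differences, 5 transitions and 1 transversion, so the answer is 5.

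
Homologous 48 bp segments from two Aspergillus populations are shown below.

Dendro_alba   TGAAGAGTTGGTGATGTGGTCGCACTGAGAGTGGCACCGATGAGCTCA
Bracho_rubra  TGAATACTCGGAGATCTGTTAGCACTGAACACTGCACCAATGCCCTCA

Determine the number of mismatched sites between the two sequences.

15

Differing sites — 5:G/T; 7:G/C; 9:T/C; 12:T/A; 16:G/C; 19:G/T; 21:C/A; 29:G/A; 30:A/C; 31:G/A; 32:T/C; 33:G/T; 39:G/A; 43:A/C; 44:G/C.
That gives 15 mismatches out of 48 aligned sites, so the Hamming distance is 15.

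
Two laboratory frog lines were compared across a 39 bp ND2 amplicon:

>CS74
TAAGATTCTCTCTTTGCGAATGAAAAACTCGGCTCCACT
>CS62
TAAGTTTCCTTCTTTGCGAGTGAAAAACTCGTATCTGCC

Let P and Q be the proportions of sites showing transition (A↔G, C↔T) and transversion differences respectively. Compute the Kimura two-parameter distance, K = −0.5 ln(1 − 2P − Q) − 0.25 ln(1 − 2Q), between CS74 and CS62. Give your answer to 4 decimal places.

The sequences differ at positions 5 (A/T, transversion), 9 (T/C, transition), 10 (C/T, transition), 20 (A/G, transition), 32 (G/T, transversion), 33 (C/A, transversion), 36 (C/T, transition), 37 (A/G, transition), 39 (T/C, transition).
Of the 9 differences, 6 transitions and 3 transversions over 39 sites: P = 6/39 = 0.153846, Q = 3/39 = 0.076923.
d = −0.5·ln(0.615385) − 0.25·ln(0.846154) = −0.5·(-0.485507) − 0.25·(-0.167054) = 0.2845.

0.2845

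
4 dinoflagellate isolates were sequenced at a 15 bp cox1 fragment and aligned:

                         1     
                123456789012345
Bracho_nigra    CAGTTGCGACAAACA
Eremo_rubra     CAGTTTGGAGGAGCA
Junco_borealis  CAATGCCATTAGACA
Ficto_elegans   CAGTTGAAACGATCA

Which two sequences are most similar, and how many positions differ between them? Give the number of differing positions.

4

Pairwise Hamming distances:
  Bracho_nigra vs Eremo_rubra: 5
  Bracho_nigra vs Junco_borealis: 7
  Bracho_nigra vs Ficto_elegans: 4
  Eremo_rubra vs Junco_borealis: 10
  Eremo_rubra vs Ficto_elegans: 5
  Junco_borealis vs Ficto_elegans: 9
The smallest is 4, between Bracho_nigra and Ficto_elegans.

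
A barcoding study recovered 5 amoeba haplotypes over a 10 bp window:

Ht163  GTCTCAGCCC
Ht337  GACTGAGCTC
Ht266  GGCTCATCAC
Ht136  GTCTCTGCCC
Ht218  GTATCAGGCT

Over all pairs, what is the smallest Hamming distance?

1

Pairwise Hamming distances:
  Ht163 vs Ht337: 3
  Ht163 vs Ht266: 3
  Ht163 vs Ht136: 1
  Ht163 vs Ht218: 3
  Ht337 vs Ht266: 4
  Ht337 vs Ht136: 4
  Ht337 vs Ht218: 6
  Ht266 vs Ht136: 4
  Ht266 vs Ht218: 6
  Ht136 vs Ht218: 4
The smallest is 1, between Ht163 and Ht136.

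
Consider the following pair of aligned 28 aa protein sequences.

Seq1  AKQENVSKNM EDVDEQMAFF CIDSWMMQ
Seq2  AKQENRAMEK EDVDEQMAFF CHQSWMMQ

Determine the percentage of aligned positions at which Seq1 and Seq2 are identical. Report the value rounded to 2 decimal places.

75.00%

Differing sites — 6:V/R; 7:S/A; 8:K/M; 9:N/E; 10:M/K; 22:I/H; 23:D/Q.
21 of the 28 sites match, so the percent identity is 21/28 × 100 = 75.00%.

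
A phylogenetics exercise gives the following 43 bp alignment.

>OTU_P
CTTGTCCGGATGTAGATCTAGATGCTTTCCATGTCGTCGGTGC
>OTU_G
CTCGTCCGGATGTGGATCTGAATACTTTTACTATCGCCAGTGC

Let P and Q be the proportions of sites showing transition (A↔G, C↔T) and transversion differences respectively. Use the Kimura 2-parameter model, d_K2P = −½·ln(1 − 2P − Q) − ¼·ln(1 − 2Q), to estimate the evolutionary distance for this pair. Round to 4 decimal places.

0.3373

Mismatches occur at site 3 (T↔C, transition), site 14 (A↔G, transition), site 20 (A↔G, transition), site 21 (G↔A, transition), site 24 (G↔A, transition), site 29 (C↔T, transition), site 30 (C↔A, transversion), site 31 (A↔C, transversion), site 33 (G↔A, transition), site 37 (T↔C, transition), site 39 (G↔A, transition).
Of the 11 differences, 9 transitions and 2 transversions over 43 sites: P = 9/43 = 0.209302, Q = 2/43 = 0.046512.
d = −0.5·ln(0.534884) − 0.25·ln(0.906976) = −0.5·(-0.625705) − 0.25·(-0.097639) = 0.3373.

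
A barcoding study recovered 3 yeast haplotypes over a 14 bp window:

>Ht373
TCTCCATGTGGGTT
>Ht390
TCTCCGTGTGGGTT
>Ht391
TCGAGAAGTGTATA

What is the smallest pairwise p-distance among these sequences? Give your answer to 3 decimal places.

0.071

Pairwise Hamming distances:
  Ht373 vs Ht390: 1
  Ht373 vs Ht391: 7
  Ht390 vs Ht391: 8
The smallest is 1 mismatch, between Ht373 and Ht390; p = 1/14 = 0.071.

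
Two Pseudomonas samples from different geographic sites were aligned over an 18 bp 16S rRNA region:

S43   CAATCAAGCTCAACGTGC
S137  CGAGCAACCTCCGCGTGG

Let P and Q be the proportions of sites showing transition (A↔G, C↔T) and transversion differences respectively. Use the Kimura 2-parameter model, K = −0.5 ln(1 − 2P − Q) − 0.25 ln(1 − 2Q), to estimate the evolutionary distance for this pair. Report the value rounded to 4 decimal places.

The sequences differ at positions 2 (A/G, transition), 4 (T/G, transversion), 8 (G/C, transversion), 12 (A/C, transversion), 13 (A/G, transition), 18 (C/G, transversion).
Of the 6 differences, 2 transitions and 4 transversions over 18 sites: P = 2/18 = 0.111111, Q = 4/18 = 0.222222.
d = −0.5·ln(0.555556) − 0.25·ln(0.555556) = −0.5·(-0.587786) − 0.25·(-0.587786) = 0.4408.

0.4408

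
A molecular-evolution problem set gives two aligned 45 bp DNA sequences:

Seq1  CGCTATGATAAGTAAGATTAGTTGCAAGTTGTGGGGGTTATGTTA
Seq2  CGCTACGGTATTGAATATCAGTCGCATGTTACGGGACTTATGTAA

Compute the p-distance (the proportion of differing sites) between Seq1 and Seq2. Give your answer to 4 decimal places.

Differing sites — 6:T/C; 8:A/G; 11:A/T; 12:G/T; 13:T/G; 16:G/T; 19:T/C; 23:T/C; 27:A/T; 31:G/A; 32:T/C; 36:G/A; 37:G/C; 44:T/A.
There are 14 differences over 45 sites, so p = 14/45 = 0.3111.

0.3111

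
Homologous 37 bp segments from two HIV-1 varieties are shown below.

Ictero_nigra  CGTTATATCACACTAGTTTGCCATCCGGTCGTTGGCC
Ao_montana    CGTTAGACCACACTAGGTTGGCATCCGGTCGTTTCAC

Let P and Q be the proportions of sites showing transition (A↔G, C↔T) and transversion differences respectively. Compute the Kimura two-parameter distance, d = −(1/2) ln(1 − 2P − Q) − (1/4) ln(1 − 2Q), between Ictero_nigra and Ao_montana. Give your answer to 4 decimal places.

The sequences differ at positions 6 (T/G, transversion), 8 (T/C, transition), 17 (T/G, transversion), 21 (C/G, transversion), 34 (G/T, transversion), 35 (G/C, transversion), 36 (C/A, transversion).
Of the 7 differences, 1 transition and 6 transversions over 37 sites: P = 1/37 = 0.027027, Q = 6/37 = 0.162162.
d = −0.5·ln(0.783784) − 0.25·ln(0.675676) = −0.5·(-0.243622) − 0.25·(-0.392042) = 0.2198.

0.2198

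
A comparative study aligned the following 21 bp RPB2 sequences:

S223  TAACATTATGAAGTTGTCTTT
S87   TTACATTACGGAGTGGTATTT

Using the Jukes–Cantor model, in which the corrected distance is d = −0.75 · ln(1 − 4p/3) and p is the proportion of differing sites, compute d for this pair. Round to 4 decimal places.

Mismatches occur at site 2 (A/T), site 9 (T/C), site 11 (A/G), site 15 (T/G), site 18 (C/A).
p = 5/21 = 0.238095.
d = −0.75 · ln(1 − (4/3)·0.238095) = −0.75 · ln(0.682540) = −0.75 · (-0.381934) = 0.2865.

0.2865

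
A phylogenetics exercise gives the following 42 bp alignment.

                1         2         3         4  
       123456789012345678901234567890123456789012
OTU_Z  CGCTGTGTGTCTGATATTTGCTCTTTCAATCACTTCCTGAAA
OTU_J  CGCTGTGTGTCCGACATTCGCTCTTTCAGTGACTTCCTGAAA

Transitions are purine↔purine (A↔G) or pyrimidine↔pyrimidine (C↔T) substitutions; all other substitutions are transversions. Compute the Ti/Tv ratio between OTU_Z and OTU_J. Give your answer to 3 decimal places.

4.000

The sequences differ at positions 12 (T/C, transition), 15 (T/C, transition), 19 (T/C, transition), 29 (A/G, transition), 31 (C/G, transversion).
Of the 5 differences, 4 transitions and 1 transversion, so Ti/Tv = 4/1 = 4.000.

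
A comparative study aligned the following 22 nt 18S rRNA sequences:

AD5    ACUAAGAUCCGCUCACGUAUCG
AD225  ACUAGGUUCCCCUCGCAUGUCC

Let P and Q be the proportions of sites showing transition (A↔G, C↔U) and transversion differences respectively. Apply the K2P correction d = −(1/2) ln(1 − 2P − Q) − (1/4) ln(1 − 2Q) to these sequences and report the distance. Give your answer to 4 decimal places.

0.4262

Differing sites — 5:A/G (Ti); 7:A/U (Tv); 11:G/C (Tv); 15:A/G (Ti); 17:G/A (Ti); 19:A/G (Ti); 22:G/C (Tv).
Of the 7 differences, 4 transitions and 3 transversions over 22 sites: P = 4/22 = 0.181818, Q = 3/22 = 0.136364.
d = −0.5·ln(0.500000) − 0.25·ln(0.727272) = −0.5·(-0.693147) − 0.25·(-0.318455) = 0.4262.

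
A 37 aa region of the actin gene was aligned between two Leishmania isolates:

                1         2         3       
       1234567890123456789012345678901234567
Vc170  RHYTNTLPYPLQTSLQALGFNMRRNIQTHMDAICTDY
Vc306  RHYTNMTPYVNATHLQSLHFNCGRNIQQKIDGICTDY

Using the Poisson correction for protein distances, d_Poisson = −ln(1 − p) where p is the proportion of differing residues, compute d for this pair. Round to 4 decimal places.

0.4754

Mismatches occur at site 6 (T→M), site 7 (L→T), site 10 (P→V), site 11 (L→N), site 12 (Q→A), site 14 (S→H), site 17 (A→S), site 19 (G→H), site 22 (M→C), site 23 (R→G), site 28 (T→Q), site 29 (H→K), site 30 (M→I), site 32 (A→G).
p = 14/37 = 0.378378.
d = −ln(1 − 0.378378) = −ln(0.621622) = 0.4754.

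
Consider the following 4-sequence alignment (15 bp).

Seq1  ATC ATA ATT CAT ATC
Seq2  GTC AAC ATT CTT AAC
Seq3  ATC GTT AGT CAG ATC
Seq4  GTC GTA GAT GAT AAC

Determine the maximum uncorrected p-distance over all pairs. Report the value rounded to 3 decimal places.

0.533

Pairwise Hamming distances:
  Seq1 vs Seq2: 5
  Seq1 vs Seq3: 4
  Seq1 vs Seq4: 6
  Seq2 vs Seq3: 8
  Seq2 vs Seq4: 7
  Seq3 vs Seq4: 7
The largest is 8 mismatches, between Seq2 and Seq3; p = 8/15 = 0.533.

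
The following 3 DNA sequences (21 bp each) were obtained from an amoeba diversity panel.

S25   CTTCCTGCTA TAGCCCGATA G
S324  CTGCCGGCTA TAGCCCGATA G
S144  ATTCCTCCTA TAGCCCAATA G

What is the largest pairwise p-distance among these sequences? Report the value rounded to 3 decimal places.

Pairwise Hamming distances:
  S25 vs S324: 2
  S25 vs S144: 3
  S324 vs S144: 5
The largest is 5 mismatches, between S324 and S144; p = 5/21 = 0.238.

0.238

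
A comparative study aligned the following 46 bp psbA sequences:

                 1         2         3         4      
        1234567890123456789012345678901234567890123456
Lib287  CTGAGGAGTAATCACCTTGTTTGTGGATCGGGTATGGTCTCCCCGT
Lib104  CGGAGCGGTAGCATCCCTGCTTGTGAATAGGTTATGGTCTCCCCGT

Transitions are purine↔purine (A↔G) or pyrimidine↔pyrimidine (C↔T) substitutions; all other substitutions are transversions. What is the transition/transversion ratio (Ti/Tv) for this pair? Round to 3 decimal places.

Differing sites — 2:T/G (Tv); 6:G/C (Tv); 7:A/G (Ti); 11:A/G (Ti); 12:T/C (Ti); 13:C/A (Tv); 14:A/T (Tv); 17:T/C (Ti); 20:T/C (Ti); 26:G/A (Ti); 29:C/A (Tv); 32:G/T (Tv).
Of the 12 differences, 6 transitions and 6 transversions, so Ti/Tv = 6/6 = 1.000.

1.000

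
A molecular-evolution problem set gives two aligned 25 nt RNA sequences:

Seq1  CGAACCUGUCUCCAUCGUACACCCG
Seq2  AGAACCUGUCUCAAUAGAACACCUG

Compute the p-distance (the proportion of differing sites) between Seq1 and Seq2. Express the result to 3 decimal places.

Differing sites — 1:C/A; 13:C/A; 16:C/A; 18:U/A; 24:C/U.
There are 5 differences over 25 sites, so p = 5/25 = 0.200.

0.200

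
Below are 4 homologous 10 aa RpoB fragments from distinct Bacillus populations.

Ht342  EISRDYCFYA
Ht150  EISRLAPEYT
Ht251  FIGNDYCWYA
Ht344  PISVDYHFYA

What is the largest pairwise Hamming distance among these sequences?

Pairwise Hamming distances:
  Ht342 vs Ht150: 5
  Ht342 vs Ht251: 4
  Ht342 vs Ht344: 3
  Ht150 vs Ht251: 8
  Ht150 vs Ht344: 7
  Ht251 vs Ht344: 5
The largest is 8, between Ht150 and Ht251.

8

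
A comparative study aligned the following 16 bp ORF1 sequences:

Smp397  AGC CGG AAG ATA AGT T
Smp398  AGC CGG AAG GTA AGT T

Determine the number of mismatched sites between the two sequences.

Differing sites — 10:A/G.
That gives 1 mismatch out of 16 aligned sites, so the Hamming distance is 1.

1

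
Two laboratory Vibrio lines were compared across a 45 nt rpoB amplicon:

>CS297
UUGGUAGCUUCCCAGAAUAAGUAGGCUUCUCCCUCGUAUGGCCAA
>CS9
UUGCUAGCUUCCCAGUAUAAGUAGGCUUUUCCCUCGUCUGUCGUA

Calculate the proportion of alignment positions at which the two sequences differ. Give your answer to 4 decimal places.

The sequences differ at positions 4 (G/C), 16 (A/U), 29 (C/U), 38 (A/C), 41 (G/U), 43 (C/G), 44 (A/U).
There are 7 differences over 45 sites, so p = 7/45 = 0.1556.

0.1556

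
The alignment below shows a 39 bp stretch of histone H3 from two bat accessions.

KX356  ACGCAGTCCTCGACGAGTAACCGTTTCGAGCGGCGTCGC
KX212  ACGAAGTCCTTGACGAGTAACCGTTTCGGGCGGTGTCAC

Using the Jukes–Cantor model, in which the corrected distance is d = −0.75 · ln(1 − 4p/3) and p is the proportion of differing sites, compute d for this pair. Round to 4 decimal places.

The sequences differ at positions 4 (C/A), 11 (C/T), 29 (A/G), 34 (C/T), 38 (G/A).
p = 5/39 = 0.128205.
d = −0.75 · ln(1 − (4/3)·0.128205) = −0.75 · ln(0.829060) = −0.75 · (-0.187463) = 0.1406.

0.1406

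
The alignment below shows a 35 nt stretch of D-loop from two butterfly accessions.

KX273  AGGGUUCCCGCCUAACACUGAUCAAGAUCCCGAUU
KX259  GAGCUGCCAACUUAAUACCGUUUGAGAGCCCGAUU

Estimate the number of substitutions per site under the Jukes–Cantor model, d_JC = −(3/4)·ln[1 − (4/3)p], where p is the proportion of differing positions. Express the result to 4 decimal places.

0.5128

Mismatches occur at site 1 (A→G), site 2 (G→A), site 4 (G→C), site 6 (U→G), site 9 (C→A), site 10 (G→A), site 12 (C→U), site 16 (C→U), site 19 (U→C), site 21 (A→U), site 23 (C→U), site 24 (A→G), site 28 (U→G).
p = 13/35 = 0.371429.
d = −0.75 · ln(1 − (4/3)·0.371429) = −0.75 · ln(0.504761) = −0.75 · (-0.683670) = 0.5128.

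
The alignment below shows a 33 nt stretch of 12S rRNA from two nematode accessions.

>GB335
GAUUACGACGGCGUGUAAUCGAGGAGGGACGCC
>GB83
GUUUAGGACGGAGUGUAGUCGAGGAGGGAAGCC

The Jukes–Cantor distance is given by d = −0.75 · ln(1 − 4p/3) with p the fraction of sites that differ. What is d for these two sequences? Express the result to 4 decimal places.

0.1693

Differing sites — 2:A/U; 6:C/G; 12:C/A; 18:A/G; 30:C/A.
p = 5/33 = 0.151515.
d = −0.75 · ln(1 − (4/3)·0.151515) = −0.75 · ln(0.797980) = −0.75 · (-0.225672) = 0.1693.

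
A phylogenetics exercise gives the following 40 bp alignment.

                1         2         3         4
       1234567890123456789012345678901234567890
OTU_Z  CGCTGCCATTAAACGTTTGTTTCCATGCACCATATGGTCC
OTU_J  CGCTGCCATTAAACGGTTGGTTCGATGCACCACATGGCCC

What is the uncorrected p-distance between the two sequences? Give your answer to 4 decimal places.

0.1250

Differing sites — 16:T/G; 20:T/G; 24:C/G; 33:T/C; 38:T/C.
There are 5 differences over 40 sites, so p = 5/40 = 0.1250.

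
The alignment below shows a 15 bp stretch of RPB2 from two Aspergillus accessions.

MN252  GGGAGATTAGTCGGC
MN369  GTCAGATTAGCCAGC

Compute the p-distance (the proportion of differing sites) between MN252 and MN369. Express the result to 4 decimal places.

Differing sites — 2:G/T; 3:G/C; 11:T/C; 13:G/A.
There are 4 differences over 15 sites, so p = 4/15 = 0.2667.

0.2667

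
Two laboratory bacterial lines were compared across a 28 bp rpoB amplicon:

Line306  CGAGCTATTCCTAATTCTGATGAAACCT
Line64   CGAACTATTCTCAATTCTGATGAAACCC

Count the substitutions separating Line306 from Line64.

The sequences differ at positions 4 (G/A), 11 (C/T), 12 (T/C), 28 (T/C).
That gives 4 mismatches out of 28 aligned sites, so the Hamming distance is 4.

4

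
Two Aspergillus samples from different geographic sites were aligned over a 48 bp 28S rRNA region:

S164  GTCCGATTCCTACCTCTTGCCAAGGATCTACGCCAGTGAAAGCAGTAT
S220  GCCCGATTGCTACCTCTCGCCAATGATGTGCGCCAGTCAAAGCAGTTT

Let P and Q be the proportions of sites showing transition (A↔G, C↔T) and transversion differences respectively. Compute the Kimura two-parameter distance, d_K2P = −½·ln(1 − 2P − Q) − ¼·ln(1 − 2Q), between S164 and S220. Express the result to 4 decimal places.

0.1885

Mismatches occur at site 2 (T↔C, transition), site 9 (C↔G, transversion), site 18 (T↔C, transition), site 24 (G↔T, transversion), site 28 (C↔G, transversion), site 30 (A↔G, transition), site 38 (G↔C, transversion), site 47 (A↔T, transversion).
Of the 8 differences, 3 transitions and 5 transversions over 48 sites: P = 3/48 = 0.062500, Q = 5/48 = 0.104167.
d = −0.5·ln(0.770833) − 0.25·ln(0.791666) = −0.5·(-0.260284) − 0.25·(-0.233616) = 0.1885.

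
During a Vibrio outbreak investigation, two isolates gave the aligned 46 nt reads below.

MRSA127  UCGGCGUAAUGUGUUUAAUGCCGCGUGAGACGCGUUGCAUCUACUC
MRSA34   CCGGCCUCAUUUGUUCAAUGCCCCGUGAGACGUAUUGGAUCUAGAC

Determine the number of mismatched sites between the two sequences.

11

The sequences differ at positions 1 (U/C), 6 (G/C), 8 (A/C), 11 (G/U), 16 (U/C), 23 (G/C), 33 (C/U), 34 (G/A), 38 (C/G), 44 (C/G), 45 (U/A).
That gives 11 mismatches out of 46 aligned sites, so the Hamming distance is 11.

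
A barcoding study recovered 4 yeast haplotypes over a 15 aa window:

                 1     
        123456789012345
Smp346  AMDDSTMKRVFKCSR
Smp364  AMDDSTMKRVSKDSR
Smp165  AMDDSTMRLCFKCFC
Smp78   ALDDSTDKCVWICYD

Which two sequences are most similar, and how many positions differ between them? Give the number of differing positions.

2

Pairwise Hamming distances:
  Smp346 vs Smp364: 2
  Smp346 vs Smp165: 5
  Smp346 vs Smp78: 7
  Smp364 vs Smp165: 7
  Smp364 vs Smp78: 8
  Smp165 vs Smp78: 9
The smallest is 2, between Smp346 and Smp364.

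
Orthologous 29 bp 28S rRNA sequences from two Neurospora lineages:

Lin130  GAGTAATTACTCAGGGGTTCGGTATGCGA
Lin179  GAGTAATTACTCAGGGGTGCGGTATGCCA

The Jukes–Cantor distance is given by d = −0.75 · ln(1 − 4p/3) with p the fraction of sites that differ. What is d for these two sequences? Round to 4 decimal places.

0.0723

Differing sites — 19:T/G; 28:G/C.
p = 2/29 = 0.068966.
d = −0.75 · ln(1 − (4/3)·0.068966) = −0.75 · ln(0.908045) = −0.75 · (-0.096461) = 0.0723.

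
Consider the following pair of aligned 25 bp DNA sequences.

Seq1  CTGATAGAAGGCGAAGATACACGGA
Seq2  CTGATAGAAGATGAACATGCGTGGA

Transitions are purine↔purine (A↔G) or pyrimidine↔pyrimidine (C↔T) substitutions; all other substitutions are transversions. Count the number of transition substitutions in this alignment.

Mismatches occur at site 11 (G/A, transition), site 12 (C/T, transition), site 16 (G/C, transversion), site 19 (A/G, transition), site 21 (A/G, transition), site 22 (C/T, transition).
Of the 6 differences, 5 transitions and 1 transversion, so the answer is 5.

5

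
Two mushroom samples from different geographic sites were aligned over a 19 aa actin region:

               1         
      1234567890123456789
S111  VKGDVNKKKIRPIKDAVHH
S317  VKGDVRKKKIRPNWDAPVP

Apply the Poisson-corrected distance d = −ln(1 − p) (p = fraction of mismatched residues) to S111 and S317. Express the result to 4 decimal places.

0.3795

Mismatches occur at site 6 (N→R), site 13 (I→N), site 14 (K→W), site 17 (V→P), site 18 (H→V), site 19 (H→P).
p = 6/19 = 0.315789.
d = −ln(1 − 0.315789) = −ln(0.684211) = 0.3795.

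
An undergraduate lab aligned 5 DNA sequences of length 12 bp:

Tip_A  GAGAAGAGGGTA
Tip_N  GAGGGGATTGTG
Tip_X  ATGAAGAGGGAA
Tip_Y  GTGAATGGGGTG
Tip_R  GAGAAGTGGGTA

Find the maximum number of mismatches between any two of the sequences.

8

Pairwise Hamming distances:
  Tip_A vs Tip_N: 5
  Tip_A vs Tip_X: 3
  Tip_A vs Tip_Y: 4
  Tip_A vs Tip_R: 1
  Tip_N vs Tip_X: 8
  Tip_N vs Tip_Y: 7
  Tip_N vs Tip_R: 6
  Tip_X vs Tip_Y: 5
  Tip_X vs Tip_R: 4
  Tip_Y vs Tip_R: 4
The largest is 8, between Tip_N and Tip_X.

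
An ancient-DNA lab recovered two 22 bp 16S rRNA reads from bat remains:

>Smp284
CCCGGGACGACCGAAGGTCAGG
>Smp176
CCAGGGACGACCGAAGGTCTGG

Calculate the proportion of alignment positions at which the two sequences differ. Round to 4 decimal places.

The sequences differ at positions 3 (C/A), 20 (A/T).
There are 2 differences over 22 sites, so p = 2/22 = 0.0909.

0.0909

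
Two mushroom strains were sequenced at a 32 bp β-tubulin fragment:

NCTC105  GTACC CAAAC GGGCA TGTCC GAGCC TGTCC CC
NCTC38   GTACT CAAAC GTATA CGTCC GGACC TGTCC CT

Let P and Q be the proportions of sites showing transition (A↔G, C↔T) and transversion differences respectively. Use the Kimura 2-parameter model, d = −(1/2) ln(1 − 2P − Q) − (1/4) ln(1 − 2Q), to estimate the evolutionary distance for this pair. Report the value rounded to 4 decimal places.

The sequences differ at positions 5 (C/T, transition), 12 (G/T, transversion), 13 (G/A, transition), 14 (C/T, transition), 16 (T/C, transition), 22 (A/G, transition), 23 (G/A, transition), 32 (C/T, transition).
Of the 8 differences, 7 transitions and 1 transversion over 32 sites: P = 7/32 = 0.218750, Q = 1/32 = 0.031250.
d = −0.5·ln(0.531250) − 0.25·ln(0.937500) = −0.5·(-0.632523) − 0.25·(-0.064539) = 0.3324.

0.3324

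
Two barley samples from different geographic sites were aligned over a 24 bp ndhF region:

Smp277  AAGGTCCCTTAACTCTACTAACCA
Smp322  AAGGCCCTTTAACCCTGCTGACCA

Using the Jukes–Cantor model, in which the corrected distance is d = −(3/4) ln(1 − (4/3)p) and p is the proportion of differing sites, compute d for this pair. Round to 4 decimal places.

0.2441

Mismatches occur at site 5 (T→C), site 8 (C→T), site 14 (T→C), site 17 (A→G), site 20 (A→G).
p = 5/24 = 0.208333.
d = −0.75 · ln(1 − (4/3)·0.208333) = −0.75 · ln(0.722223) = −0.75 · (-0.325421) = 0.2441.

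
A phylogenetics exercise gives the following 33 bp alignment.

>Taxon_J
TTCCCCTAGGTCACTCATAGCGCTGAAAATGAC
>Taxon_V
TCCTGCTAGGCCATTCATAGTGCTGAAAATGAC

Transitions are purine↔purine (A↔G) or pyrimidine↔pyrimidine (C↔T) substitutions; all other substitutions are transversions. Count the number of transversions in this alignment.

1

The sequences differ at positions 2 (T/C, transition), 4 (C/T, transition), 5 (C/G, transversion), 11 (T/C, transition), 14 (C/T, transition), 21 (C/T, transition).
Of the 6 differences, 5 transitions and 1 transversion, so the answer is 1.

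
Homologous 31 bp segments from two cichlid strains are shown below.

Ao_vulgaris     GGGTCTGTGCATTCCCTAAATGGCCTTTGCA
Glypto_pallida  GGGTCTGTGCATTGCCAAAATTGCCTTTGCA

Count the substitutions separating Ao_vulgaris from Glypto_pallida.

Mismatches occur at site 14 (C↔G), site 17 (T↔A), site 22 (G↔T).
That gives 3 mismatches out of 31 aligned sites, so the Hamming distance is 3.

3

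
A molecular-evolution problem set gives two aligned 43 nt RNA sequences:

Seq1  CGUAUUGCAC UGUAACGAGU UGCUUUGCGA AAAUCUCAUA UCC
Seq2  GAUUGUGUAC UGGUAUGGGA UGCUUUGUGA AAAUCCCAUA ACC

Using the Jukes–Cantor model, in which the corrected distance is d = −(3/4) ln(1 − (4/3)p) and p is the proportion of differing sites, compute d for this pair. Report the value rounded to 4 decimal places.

Mismatches occur at site 1 (C→G), site 2 (G→A), site 4 (A→U), site 5 (U→G), site 8 (C→U), site 13 (U→G), site 14 (A→U), site 16 (C→U), site 18 (A→G), site 20 (U→A), site 28 (C→U), site 36 (U→C), site 41 (U→A).
p = 13/43 = 0.302326.
d = −0.75 · ln(1 − (4/3)·0.302326) = −0.75 · ln(0.596899) = −0.75 · (-0.516007) = 0.3870.

0.3870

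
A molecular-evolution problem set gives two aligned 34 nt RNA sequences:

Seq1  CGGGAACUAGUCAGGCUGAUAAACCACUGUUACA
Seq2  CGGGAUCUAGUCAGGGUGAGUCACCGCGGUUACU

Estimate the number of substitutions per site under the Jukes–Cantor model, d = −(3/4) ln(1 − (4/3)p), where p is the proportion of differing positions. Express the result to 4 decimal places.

Differing sites — 6:A/U; 16:C/G; 20:U/G; 21:A/U; 22:A/C; 26:A/G; 28:U/G; 34:A/U.
p = 8/34 = 0.235294.
d = −0.75 · ln(1 − (4/3)·0.235294) = −0.75 · ln(0.686275) = −0.75 · (-0.376477) = 0.2824.

0.2824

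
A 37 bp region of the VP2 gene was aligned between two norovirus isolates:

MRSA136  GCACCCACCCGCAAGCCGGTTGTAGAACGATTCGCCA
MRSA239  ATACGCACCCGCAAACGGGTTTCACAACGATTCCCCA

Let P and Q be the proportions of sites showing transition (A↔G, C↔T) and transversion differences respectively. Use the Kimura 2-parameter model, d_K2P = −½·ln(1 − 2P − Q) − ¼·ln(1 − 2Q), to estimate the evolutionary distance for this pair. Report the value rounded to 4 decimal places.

0.2952

Differing sites — 1:G/A (Ti); 2:C/T (Ti); 5:C/G (Tv); 15:G/A (Ti); 17:C/G (Tv); 22:G/T (Tv); 23:T/C (Ti); 25:G/C (Tv); 34:G/C (Tv).
Of the 9 differences, 4 transitions and 5 transversions over 37 sites: P = 4/37 = 0.108108, Q = 5/37 = 0.135135.
d = −0.5·ln(0.648649) − 0.25·ln(0.729730) = −0.5·(-0.432864) − 0.25·(-0.315081) = 0.2952.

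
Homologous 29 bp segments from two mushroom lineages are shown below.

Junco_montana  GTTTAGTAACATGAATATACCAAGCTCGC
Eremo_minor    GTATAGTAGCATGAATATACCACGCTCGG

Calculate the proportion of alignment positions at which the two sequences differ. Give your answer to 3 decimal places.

Mismatches occur at site 3 (T/A), site 9 (A/G), site 23 (A/C), site 29 (C/G).
There are 4 differences over 29 sites, so p = 4/29 = 0.138.

0.138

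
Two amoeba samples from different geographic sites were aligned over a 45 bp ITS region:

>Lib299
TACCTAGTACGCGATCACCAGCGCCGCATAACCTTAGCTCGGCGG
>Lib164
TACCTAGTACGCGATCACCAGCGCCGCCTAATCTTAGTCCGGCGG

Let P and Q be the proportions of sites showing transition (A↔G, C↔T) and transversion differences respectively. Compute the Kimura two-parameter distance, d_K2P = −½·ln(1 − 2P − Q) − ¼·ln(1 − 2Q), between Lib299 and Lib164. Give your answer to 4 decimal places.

0.0959

The sequences differ at positions 28 (A/C, transversion), 32 (C/T, transition), 38 (C/T, transition), 39 (T/C, transition).
Of the 4 differences, 3 transitions and 1 transversion over 45 sites: P = 3/45 = 0.066667, Q = 1/45 = 0.022222.
d = −0.5·ln(0.844444) − 0.25·ln(0.955556) = −0.5·(-0.169077) − 0.25·(-0.045462) = 0.0959.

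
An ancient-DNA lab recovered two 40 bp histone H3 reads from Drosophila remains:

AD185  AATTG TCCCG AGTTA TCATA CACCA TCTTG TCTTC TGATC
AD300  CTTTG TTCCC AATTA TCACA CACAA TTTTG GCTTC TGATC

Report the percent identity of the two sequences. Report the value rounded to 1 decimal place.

77.5%

Mismatches occur at site 1 (A→C), site 2 (A→T), site 7 (C→T), site 10 (G→C), site 12 (G→A), site 19 (T→C), site 24 (C→A), site 27 (C→T), site 31 (T→G).
31 of the 40 sites match, so the percent identity is 31/40 × 100 = 77.5%.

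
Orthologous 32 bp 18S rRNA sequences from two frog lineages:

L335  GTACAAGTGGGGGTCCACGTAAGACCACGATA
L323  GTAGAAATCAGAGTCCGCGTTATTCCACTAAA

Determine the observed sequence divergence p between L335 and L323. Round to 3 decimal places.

Differing sites — 4:C/G; 7:G/A; 9:G/C; 10:G/A; 12:G/A; 17:A/G; 21:A/T; 23:G/T; 24:A/T; 29:G/T; 31:T/A.
There are 11 differences over 32 sites, so p = 11/32 = 0.344.

0.344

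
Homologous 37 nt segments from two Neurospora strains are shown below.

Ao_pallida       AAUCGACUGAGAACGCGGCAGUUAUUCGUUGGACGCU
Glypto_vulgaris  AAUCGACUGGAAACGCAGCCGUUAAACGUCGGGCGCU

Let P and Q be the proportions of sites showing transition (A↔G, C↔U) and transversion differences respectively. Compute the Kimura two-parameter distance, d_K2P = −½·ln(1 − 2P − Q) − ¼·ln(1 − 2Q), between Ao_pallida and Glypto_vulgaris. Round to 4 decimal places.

Differing sites — 10:A/G (Ti); 11:G/A (Ti); 17:G/A (Ti); 20:A/C (Tv); 25:U/A (Tv); 26:U/A (Tv); 30:U/C (Ti); 33:A/G (Ti).
Of the 8 differences, 5 transitions and 3 transversions over 37 sites: P = 5/37 = 0.135135, Q = 3/37 = 0.081081.
d = −0.5·ln(0.648649) − 0.25·ln(0.837838) = −0.5·(-0.432864) − 0.25·(-0.176931) = 0.2607.

0.2607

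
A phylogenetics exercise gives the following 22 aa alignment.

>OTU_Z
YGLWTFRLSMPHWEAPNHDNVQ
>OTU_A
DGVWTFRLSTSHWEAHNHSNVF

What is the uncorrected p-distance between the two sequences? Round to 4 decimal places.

0.3182

The sequences differ at positions 1 (Y/D), 3 (L/V), 10 (M/T), 11 (P/S), 16 (P/H), 19 (D/S), 22 (Q/F).
There are 7 differences over 22 sites, so p = 7/22 = 0.3182.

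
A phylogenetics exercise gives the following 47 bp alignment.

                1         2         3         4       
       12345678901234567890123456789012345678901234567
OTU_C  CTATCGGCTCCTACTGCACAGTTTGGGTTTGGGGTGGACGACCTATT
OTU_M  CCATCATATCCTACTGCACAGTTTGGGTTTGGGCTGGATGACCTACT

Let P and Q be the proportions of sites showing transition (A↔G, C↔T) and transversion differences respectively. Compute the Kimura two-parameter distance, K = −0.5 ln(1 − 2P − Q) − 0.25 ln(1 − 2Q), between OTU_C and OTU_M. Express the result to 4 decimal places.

Differing sites — 2:T/C (Ti); 6:G/A (Ti); 7:G/T (Tv); 8:C/A (Tv); 34:G/C (Tv); 39:C/T (Ti); 46:T/C (Ti).
Of the 7 differences, 4 transitions and 3 transversions over 47 sites: P = 4/47 = 0.085106, Q = 3/47 = 0.063830.
d = −0.5·ln(0.765958) − 0.25·ln(0.872340) = −0.5·(-0.266628) − 0.25·(-0.136576) = 0.1675.

0.1675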